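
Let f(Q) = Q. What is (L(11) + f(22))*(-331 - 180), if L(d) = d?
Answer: -16863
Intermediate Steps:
(L(11) + f(22))*(-331 - 180) = (11 + 22)*(-331 - 180) = 33*(-511) = -16863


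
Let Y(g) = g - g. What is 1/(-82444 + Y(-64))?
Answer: -1/82444 ≈ -1.2129e-5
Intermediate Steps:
Y(g) = 0
1/(-82444 + Y(-64)) = 1/(-82444 + 0) = 1/(-82444) = -1/82444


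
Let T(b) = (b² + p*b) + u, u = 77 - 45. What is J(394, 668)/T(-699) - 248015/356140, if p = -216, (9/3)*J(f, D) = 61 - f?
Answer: -31734828359/45558639676 ≈ -0.69657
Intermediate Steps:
J(f, D) = 61/3 - f/3 (J(f, D) = (61 - f)/3 = 61/3 - f/3)
u = 32
T(b) = 32 + b² - 216*b (T(b) = (b² - 216*b) + 32 = 32 + b² - 216*b)
J(394, 668)/T(-699) - 248015/356140 = (61/3 - ⅓*394)/(32 + (-699)² - 216*(-699)) - 248015/356140 = (61/3 - 394/3)/(32 + 488601 + 150984) - 248015*1/356140 = -111/639617 - 49603/71228 = -31734828359/45558639676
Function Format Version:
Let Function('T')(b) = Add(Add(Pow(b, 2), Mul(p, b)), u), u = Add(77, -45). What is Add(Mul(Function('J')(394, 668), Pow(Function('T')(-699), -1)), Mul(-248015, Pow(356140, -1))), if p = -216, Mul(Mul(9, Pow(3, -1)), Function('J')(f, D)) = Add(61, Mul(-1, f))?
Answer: Rational(-31734828359, 45558639676) ≈ -0.69657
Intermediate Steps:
Function('J')(f, D) = Add(Rational(61, 3), Mul(Rational(-1, 3), f)) (Function('J')(f, D) = Mul(Rational(1, 3), Add(61, Mul(-1, f))) = Add(Rational(61, 3), Mul(Rational(-1, 3), f)))
u = 32
Function('T')(b) = Add(32, Pow(b, 2), Mul(-216, b)) (Function('T')(b) = Add(Add(Pow(b, 2), Mul(-216, b)), 32) = Add(32, Pow(b, 2), Mul(-216, b)))
Add(Mul(Function('J')(394, 668), Pow(Function('T')(-699), -1)), Mul(-248015, Pow(356140, -1))) = Add(Mul(Add(Rational(61, 3), Mul(Rational(-1, 3), 394)), Pow(Add(32, Pow(-699, 2), Mul(-216, -699)), -1)), Mul(-248015, Pow(356140, -1))) = Add(Mul(Add(Rational(61, 3), Rational(-394, 3)), Pow(Add(32, 488601, 150984), -1)), Mul(-248015, Rational(1, 356140))) = Add(Mul(-111, Pow(639617, -1)), Rational(-49603, 71228)) = Add(Mul(-111, Rational(1, 639617)), Rational(-49603, 71228)) = Add(Rational(-111, 639617), Rational(-49603, 71228)) = Rational(-31734828359, 45558639676)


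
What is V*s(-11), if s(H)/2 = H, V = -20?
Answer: 440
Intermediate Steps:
s(H) = 2*H
V*s(-11) = -40*(-11) = -20*(-22) = 440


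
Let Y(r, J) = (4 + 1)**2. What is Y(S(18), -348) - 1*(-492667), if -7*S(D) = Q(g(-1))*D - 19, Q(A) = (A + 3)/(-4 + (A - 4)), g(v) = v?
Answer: 492692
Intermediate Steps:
Q(A) = (3 + A)/(-8 + A) (Q(A) = (3 + A)/(-4 + (-4 + A)) = (3 + A)/(-8 + A))
S(D) = 19/7 + 2*D/63 (S(D) = -(((3 - 1)/(-8 - 1))*D - 19)/7 = -((2/(-9))*D - 19)/7 = -((-1/9*2)*D - 19)/7 = -(-2*D/9 - 19)/7 = -(-19 - 2*D/9)/7 = 19/7 + 2*D/63)
Y(r, J) = 25 (Y(r, J) = 5**2 = 25)
Y(S(18), -348) - 1*(-492667) = 25 - 1*(-492667) = 25 + 492667 = 492692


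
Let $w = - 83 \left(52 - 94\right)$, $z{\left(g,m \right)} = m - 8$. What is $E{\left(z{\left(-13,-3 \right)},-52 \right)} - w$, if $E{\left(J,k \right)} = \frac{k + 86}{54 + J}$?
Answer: $- \frac{149864}{43} \approx -3485.2$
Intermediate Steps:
$z{\left(g,m \right)} = -8 + m$ ($z{\left(g,m \right)} = m - 8 = -8 + m$)
$w = 3486$ ($w = \left(-83\right) \left(-42\right) = 3486$)
$E{\left(J,k \right)} = \frac{86 + k}{54 + J}$
$E{\left(z{\left(-13,-3 \right)},-52 \right)} - w = \frac{86 - 52}{54 - 11} - 3486 = \frac{1}{54 - 11} \cdot 34 - 3486 = \frac{1}{43} \cdot 34 - 3486 = \frac{34}{43} - 3486 = - \frac{149864}{43}$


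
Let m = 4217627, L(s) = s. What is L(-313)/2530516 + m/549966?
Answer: 5336300233087/695848881228 ≈ 7.6688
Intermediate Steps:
L(-313)/2530516 + m/549966 = -313/2530516 + 4217627/549966 = 5336300233087/695848881228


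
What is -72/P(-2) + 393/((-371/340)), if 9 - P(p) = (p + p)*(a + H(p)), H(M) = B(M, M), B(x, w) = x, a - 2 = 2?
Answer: -2298252/6307 ≈ -364.40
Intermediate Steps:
a = 4 (a = 2 + 2 = 4)
H(M) = M
P(p) = 9 - 2*p*(4 + p) (P(p) = 9 - (p + p)*(4 + p) = 9 - 2*p*(4 + p))
-72/P(-2) + 393/((-371/340)) = -72/(9 - 8*(-2) - 2*(-2)**2) + 393/((-371/340)) = -72/(9 + 16 - 2*4) + 393/((-371*1/340)) = -72/(9 + 16 - 8) + 393/(-371/340) = -72/17 + 393*(-340/371) = -72*1/17 - 133620/371 = -72/17 - 133620/371 = -2298252/6307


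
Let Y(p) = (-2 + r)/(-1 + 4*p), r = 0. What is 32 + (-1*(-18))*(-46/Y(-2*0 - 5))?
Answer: -8662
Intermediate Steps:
Y(p) = -2/(-1 + 4*p) (Y(p) = (-2 + 0)/(-1 + 4*p) = -2/(-1 + 4*p))
32 + (-1*(-18))*(-46/Y(-2*0 - 5)) = 32 + (-1*(-18))*(-(23 - 92*(-2*0 - 5))) = 32 + 18*(-(23 - 92*(0 - 5))) = 32 + 18*(-46/((-2/(-1 + 4*(-5))))) = 32 + 18*(-46/((-2/(-1 - 20)))) = 32 + 18*(-46/((-2/(-21)))) = 32 + 18*(-46/((-2*(-1/21)))) = 32 + 18*(-46/2/21) = 32 + 18*(-46*21/2) = 32 + 18*(-483) = 32 - 8694 = -8662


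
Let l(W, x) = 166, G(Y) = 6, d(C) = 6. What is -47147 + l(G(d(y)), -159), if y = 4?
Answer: -46981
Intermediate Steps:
-47147 + l(G(d(y)), -159) = -47147 + 166 = -46981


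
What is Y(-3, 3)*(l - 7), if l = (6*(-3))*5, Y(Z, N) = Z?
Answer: 291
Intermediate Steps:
l = -90 (l = -18*5 = -90)
Y(-3, 3)*(l - 7) = -3*(-90 - 7) = -3*(-97) = 291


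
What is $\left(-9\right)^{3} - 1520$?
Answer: $-2249$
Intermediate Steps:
$\left(-9\right)^{3} - 1520 = -729 - 1520 = -2249$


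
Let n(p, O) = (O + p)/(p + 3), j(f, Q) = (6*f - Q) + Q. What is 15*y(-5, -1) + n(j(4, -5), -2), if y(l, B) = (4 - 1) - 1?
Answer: 832/27 ≈ 30.815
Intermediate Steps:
y(l, B) = 2 (y(l, B) = 3 - 1 = 2)
j(f, Q) = 6*f (j(f, Q) = (-Q + 6*f) + Q = 6*f)
n(p, O) = (O + p)/(3 + p)
15*y(-5, -1) + n(j(4, -5), -2) = 15*2 + (-2 + 6*4)/(3 + 6*4) = 30 + (-2 + 24)/(3 + 24) = 30 + 22/27 = 832/27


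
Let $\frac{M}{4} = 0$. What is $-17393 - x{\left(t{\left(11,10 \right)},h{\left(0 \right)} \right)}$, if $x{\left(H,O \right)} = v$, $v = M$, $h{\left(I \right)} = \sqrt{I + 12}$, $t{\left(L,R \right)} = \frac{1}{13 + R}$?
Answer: $-17393$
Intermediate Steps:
$M = 0$ ($M = 4 \cdot 0 = 0$)
$h{\left(I \right)} = \sqrt{12 + I}$
$v = 0$
$x{\left(H,O \right)} = 0$
$-17393 - x{\left(t{\left(11,10 \right)},h{\left(0 \right)} \right)} = -17393 - 0 = -17393 + 0 = -17393$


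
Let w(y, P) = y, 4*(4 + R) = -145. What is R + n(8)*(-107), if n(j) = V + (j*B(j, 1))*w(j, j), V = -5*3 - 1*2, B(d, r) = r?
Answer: -20277/4 ≈ -5069.3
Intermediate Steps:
R = -161/4 (R = -4 + (¼)*(-145) = -4 - 145/4 = -161/4 ≈ -40.250)
V = -17 (V = -15 - 2 = -17)
n(j) = -17 + j² (n(j) = -17 + (j*1)*j = -17 + j*j = -17 + j²)
R + n(8)*(-107) = -161/4 + (-17 + 8²)*(-107) = -161/4 + (-17 + 64)*(-107) = -161/4 + 47*(-107) = -161/4 - 5029 = -20277/4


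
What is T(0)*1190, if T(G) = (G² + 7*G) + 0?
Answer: 0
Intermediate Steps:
T(G) = G² + 7*G
T(0)*1190 = (0*(7 + 0))*1190 = (0*7)*1190 = 0*1190 = 0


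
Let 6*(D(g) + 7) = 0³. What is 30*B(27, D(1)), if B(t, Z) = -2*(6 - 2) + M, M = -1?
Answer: -270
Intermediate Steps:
D(g) = -7 (D(g) = -7 + (⅙)*0³ = -7 + (⅙)*0 = -7 + 0 = -7)
B(t, Z) = -9 (B(t, Z) = -2*(6 - 2) - 1 = -2*4 - 1 = -8 - 1 = -9)
30*B(27, D(1)) = 30*(-9) = -270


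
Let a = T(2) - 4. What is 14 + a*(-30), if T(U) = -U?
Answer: 194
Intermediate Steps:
a = -6 (a = -1*2 - 4 = -2 - 4 = -6)
14 + a*(-30) = 14 - 6*(-30) = 14 + 180 = 194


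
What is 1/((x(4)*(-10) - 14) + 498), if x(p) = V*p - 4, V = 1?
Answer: 1/484 ≈ 0.0020661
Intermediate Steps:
x(p) = -4 + p (x(p) = 1*p - 4 = p - 4 = -4 + p)
1/((x(4)*(-10) - 14) + 498) = 1/(((-4 + 4)*(-10) - 14) + 498) = 1/((0*(-10) - 14) + 498) = 1/((0 - 14) + 498) = 1/(-14 + 498) = 1/484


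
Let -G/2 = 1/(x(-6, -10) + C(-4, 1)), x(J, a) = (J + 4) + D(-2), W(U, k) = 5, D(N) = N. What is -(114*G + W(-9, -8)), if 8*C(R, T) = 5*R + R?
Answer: -263/7 ≈ -37.571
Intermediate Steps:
C(R, T) = 3*R/4 (C(R, T) = (5*R + R)/8 = (6*R)/8 = 3*R/4)
x(J, a) = 2 + J (x(J, a) = (J + 4) - 2 = (4 + J) - 2 = 2 + J)
G = 2/7 (G = -2/((2 - 6) + (¾)*(-4)) = -2/(-4 - 3) = -2/(-7) = -2*(-⅐) = 2/7 ≈ 0.28571)
-(114*G + W(-9, -8)) = -(114*(2/7) + 5) = -(228/7 + 5) = -1*263/7 = -263/7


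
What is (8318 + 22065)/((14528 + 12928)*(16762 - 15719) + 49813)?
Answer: 30383/28686421 ≈ 0.0010591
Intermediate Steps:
(8318 + 22065)/((14528 + 12928)*(16762 - 15719) + 49813) = 30383/(27456*1043 + 49813) = 30383/(28636608 + 49813) = 30383/28686421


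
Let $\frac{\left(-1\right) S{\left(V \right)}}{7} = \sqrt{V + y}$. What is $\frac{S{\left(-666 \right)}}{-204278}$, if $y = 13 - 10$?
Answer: $\frac{7 i \sqrt{663}}{204278} \approx 0.00088233 i$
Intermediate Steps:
$y = 3$ ($y = 13 - 10 = 3$)
$S{\left(V \right)} = - 7 \sqrt{3 + V}$ ($S{\left(V \right)} = - 7 \sqrt{V + 3} = - 7 \sqrt{3 + V}$)
$\frac{S{\left(-666 \right)}}{-204278} = \frac{\left(-7\right) \sqrt{3 - 666}}{-204278} = - 7 \sqrt{-663} \left(- \frac{1}{204278}\right) = - 7 i \sqrt{663} \left(- \frac{1}{204278}\right) = \frac{7 i \sqrt{663}}{204278}$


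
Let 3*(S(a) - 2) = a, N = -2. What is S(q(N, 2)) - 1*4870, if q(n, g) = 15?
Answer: -4863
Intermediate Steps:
S(a) = 2 + a/3
S(q(N, 2)) - 1*4870 = (2 + (⅓)*15) - 1*4870 = (2 + 5) - 4870 = 7 - 4870 = -4863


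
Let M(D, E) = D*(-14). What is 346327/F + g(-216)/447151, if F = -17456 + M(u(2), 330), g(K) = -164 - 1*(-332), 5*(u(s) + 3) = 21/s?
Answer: -774287669429/38999168767 ≈ -19.854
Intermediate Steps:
u(s) = -3 + 21/(5*s) (u(s) = -3 + (21/s)/5 = -3 + 21/(5*s))
M(D, E) = -14*D
g(K) = 168 (g(K) = -164 + 332 = 168)
F = -87217/5 (F = -17456 - 14*(-3 + (21/5)/2) = -17456 - 14*(-3 + (21/5)*(½)) = -17456 - 14*(-3 + 21/10) = -17456 - 14*(-9/10) = -17456 + 63/5 = -87217/5 ≈ -17443.)
346327/F + g(-216)/447151 = 346327/(-87217/5) + 168/447151 = 346327*(-5/87217) + 168*(1/447151) = -1731635/87217 + 168/447151 = -774287669429/38999168767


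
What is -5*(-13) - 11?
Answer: 54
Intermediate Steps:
-5*(-13) - 11 = 65 - 11 = 54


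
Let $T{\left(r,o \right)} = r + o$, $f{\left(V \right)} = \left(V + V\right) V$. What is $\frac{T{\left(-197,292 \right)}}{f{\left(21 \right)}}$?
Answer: $\frac{95}{882} \approx 0.10771$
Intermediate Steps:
$f{\left(V \right)} = 2 V^{2}$ ($f{\left(V \right)} = 2 V V = 2 V^{2}$)
$T{\left(r,o \right)} = o + r$
$\frac{T{\left(-197,292 \right)}}{f{\left(21 \right)}} = \frac{292 - 197}{2 \cdot 21^{2}} = \frac{95}{2 \cdot 441} = \frac{95}{882}$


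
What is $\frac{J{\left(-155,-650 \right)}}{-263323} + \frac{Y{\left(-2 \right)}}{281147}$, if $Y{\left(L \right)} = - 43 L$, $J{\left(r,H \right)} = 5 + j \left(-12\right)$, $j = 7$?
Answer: $\frac{44856391}{74032471481} \approx 0.0006059$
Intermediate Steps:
$J{\left(r,H \right)} = -79$ ($J{\left(r,H \right)} = 5 + 7 \left(-12\right) = 5 - 84 = -79$)
$\frac{J{\left(-155,-650 \right)}}{-263323} + \frac{Y{\left(-2 \right)}}{281147} = - \frac{79}{-263323} + \frac{\left(-43\right) \left(-2\right)}{281147} = \left(-79\right) \left(- \frac{1}{263323}\right) + 86 \cdot \frac{1}{281147} = \frac{79}{263323} + \frac{86}{281147} = \frac{44856391}{74032471481}$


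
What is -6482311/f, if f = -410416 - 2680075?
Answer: 6482311/3090491 ≈ 2.0975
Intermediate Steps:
f = -3090491
-6482311/f = -6482311/(-3090491) = -6482311*(-1/3090491) = 6482311/3090491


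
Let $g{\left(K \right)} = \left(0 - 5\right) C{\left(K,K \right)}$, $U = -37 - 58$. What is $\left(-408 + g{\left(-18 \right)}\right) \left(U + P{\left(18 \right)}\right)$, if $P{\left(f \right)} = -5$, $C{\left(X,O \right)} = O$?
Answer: $31800$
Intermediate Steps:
$U = -95$
$g{\left(K \right)} = - 5 K$ ($g{\left(K \right)} = \left(0 - 5\right) K = - 5 K$)
$\left(-408 + g{\left(-18 \right)}\right) \left(U + P{\left(18 \right)}\right) = \left(-408 - -90\right) \left(-95 - 5\right) = \left(-408 + 90\right) \left(-100\right) = \left(-318\right) \left(-100\right) = 31800$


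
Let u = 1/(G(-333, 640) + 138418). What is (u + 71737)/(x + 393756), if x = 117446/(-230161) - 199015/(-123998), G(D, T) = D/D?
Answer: 94463510201976423704/518500597032237326875 ≈ 0.18219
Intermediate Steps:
G(D, T) = 1
u = 1/138419 (u = 1/(1 + 138418) = 1/138419 ≈ 7.2244e-6)
x = 31242422307/28539503678 (x = 117446*(-1/230161) - 199015*(-1/123998) = -117446/230161 + 199015/123998 = 31242422307/28539503678 ≈ 1.0947)
(u + 71737)/(x + 393756) = (1/138419 + 71737)/(31242422307/28539503678 + 393756) = 9929763804/(138419*(11237632052656875/28539503678)) = (9929763804/138419)*(28539503678/11237632052656875) = 94463510201976423704/518500597032237326875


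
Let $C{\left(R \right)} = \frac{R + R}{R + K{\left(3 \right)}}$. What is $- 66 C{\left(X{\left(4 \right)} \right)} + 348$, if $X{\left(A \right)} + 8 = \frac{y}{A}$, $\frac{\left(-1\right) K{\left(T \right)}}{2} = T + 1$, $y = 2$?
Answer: $\frac{8808}{31} \approx 284.13$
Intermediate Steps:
$K{\left(T \right)} = -2 - 2 T$ ($K{\left(T \right)} = - 2 \left(T + 1\right) = - 2 \left(1 + T\right) = -2 - 2 T$)
$X{\left(A \right)} = -8 + \frac{2}{A}$
$C{\left(R \right)} = \frac{2 R}{-8 + R}$ ($C{\left(R \right)} = \frac{R + R}{R - 8} = \frac{2 R}{R - 8} = \frac{2 R}{-8 + R}$)
$- 66 C{\left(X{\left(4 \right)} \right)} + 348 = - 66 \frac{2 \left(-8 + \frac{2}{4}\right)}{-8 - \left(8 - \frac{2}{4}\right)} + 348 = - 66 \frac{2 \left(-8 + 2 \cdot \frac{1}{4}\right)}{-8 + \left(-8 + 2 \cdot \frac{1}{4}\right)} + 348 = - 66 \frac{2 \left(-8 + \frac{1}{2}\right)}{-8 + \left(-8 + \frac{1}{2}\right)} + 348 = - 66 \cdot 2 \left(- \frac{15}{2}\right) \frac{1}{-8 - \frac{15}{2}} + 348 = - 66 \cdot 2 \left(- \frac{15}{2}\right) \frac{1}{- \frac{31}{2}} + 348 = - 66 \cdot 2 \left(- \frac{15}{2}\right) \left(- \frac{2}{31}\right) + 348 = \left(-66\right) \frac{30}{31} + 348 = - \frac{1980}{31} + 348 = \frac{8808}{31}$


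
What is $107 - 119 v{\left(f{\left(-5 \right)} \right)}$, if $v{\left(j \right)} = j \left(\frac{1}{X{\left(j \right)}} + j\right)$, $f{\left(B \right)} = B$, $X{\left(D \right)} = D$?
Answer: $-2987$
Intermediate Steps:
$v{\left(j \right)} = j \left(j + \frac{1}{j}\right)$ ($v{\left(j \right)} = j \left(\frac{1}{j} + j\right) = j \left(j + \frac{1}{j}\right)$)
$107 - 119 v{\left(f{\left(-5 \right)} \right)} = 107 - 119 \left(1 + \left(-5\right)^{2}\right) = 107 - 119 \left(1 + 25\right) = 107 - 3094 = -2987$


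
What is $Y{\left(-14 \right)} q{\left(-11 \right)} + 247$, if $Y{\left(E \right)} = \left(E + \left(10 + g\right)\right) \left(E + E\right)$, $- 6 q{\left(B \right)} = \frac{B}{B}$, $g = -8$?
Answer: $191$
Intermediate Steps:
$q{\left(B \right)} = - \frac{1}{6}$ ($q{\left(B \right)} = - \frac{B \frac{1}{B}}{6} = \left(- \frac{1}{6}\right) 1 = - \frac{1}{6}$)
$Y{\left(E \right)} = 2 E \left(2 + E\right)$ ($Y{\left(E \right)} = \left(E + \left(10 - 8\right)\right) \left(E + E\right) = \left(E + 2\right) 2 E = \left(2 + E\right) 2 E = 2 E \left(2 + E\right)$)
$Y{\left(-14 \right)} q{\left(-11 \right)} + 247 = 2 \left(-14\right) \left(2 - 14\right) \left(- \frac{1}{6}\right) + 247 = 2 \left(-14\right) \left(-12\right) \left(- \frac{1}{6}\right) + 247 = 336 \left(- \frac{1}{6}\right) + 247 = -56 + 247 = 191$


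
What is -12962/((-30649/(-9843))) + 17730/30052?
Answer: -1916819995731/460531874 ≈ -4162.2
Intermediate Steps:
-12962/((-30649/(-9843))) + 17730/30052 = -12962/((-30649*(-1/9843))) + 17730*(1/30052) = -12962/30649/9843 + 8865/15026 = -12962*9843/30649 + 8865/15026 = -127584966/30649 + 8865/15026 = -1916819995731/460531874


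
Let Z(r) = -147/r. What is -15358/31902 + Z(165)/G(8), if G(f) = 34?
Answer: -15141329/29828370 ≈ -0.50762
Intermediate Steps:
-15358/31902 + Z(165)/G(8) = -15358/31902 - 147/165/34 = -15358*1/31902 - 147*1/165*(1/34) = -7679/15951 - 49/55*1/34 = -7679/15951 - 49/1870 = -15141329/29828370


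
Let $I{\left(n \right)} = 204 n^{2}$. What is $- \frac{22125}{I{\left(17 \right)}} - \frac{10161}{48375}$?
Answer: $- \frac{61827733}{105629500} \approx -0.58533$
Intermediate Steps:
$- \frac{22125}{I{\left(17 \right)}} - \frac{10161}{48375} = - \frac{22125}{204 \cdot 17^{2}} - \frac{10161}{48375} = - \frac{22125}{204 \cdot 289} - \frac{1129}{5375} = - \frac{22125}{58956} - \frac{1129}{5375} = \left(-22125\right) \frac{1}{58956} - \frac{1129}{5375} = - \frac{7375}{19652} - \frac{1129}{5375} = - \frac{61827733}{105629500}$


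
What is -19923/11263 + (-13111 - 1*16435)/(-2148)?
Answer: 144990997/12096462 ≈ 11.986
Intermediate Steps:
-19923/11263 + (-13111 - 1*16435)/(-2148) = -19923*1/11263 + (-13111 - 16435)*(-1/2148) = -19923/11263 - 29546*(-1/2148) = -19923/11263 + 14773/1074 = 144990997/12096462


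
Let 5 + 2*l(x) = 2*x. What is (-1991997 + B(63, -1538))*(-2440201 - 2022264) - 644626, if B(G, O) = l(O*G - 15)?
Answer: 18643360849653/2 ≈ 9.3217e+12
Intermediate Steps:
l(x) = -5/2 + x (l(x) = -5/2 + (2*x)/2 = -5/2 + x)
B(G, O) = -35/2 + G*O (B(G, O) = -5/2 + (O*G - 15) = -5/2 + (G*O - 15) = -5/2 + (-15 + G*O) = -35/2 + G*O)
(-1991997 + B(63, -1538))*(-2440201 - 2022264) - 644626 = (-1991997 + (-35/2 + 63*(-1538)))*(-2440201 - 2022264) - 644626 = (-1991997 + (-35/2 - 96894))*(-4462465) - 644626 = (-1991997 - 193823/2)*(-4462465) - 644626 = -4177817/2*(-4462465) - 644626 = 18643362138905/2 - 644626 = 18643360849653/2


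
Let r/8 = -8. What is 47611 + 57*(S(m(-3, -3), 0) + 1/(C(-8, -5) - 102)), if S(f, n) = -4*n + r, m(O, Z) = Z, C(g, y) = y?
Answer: 4703984/107 ≈ 43962.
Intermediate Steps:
r = -64 (r = 8*(-8) = -64)
S(f, n) = -64 - 4*n (S(f, n) = -4*n - 64 = -64 - 4*n)
47611 + 57*(S(m(-3, -3), 0) + 1/(C(-8, -5) - 102)) = 47611 + 57*((-64 - 4*0) + 1/(-5 - 102)) = 47611 + 57*((-64 + 0) + 1/(-107)) = 47611 + 57*(-64 - 1/107) = 47611 + 57*(-6849/107) = 47611 - 390393/107 = 4703984/107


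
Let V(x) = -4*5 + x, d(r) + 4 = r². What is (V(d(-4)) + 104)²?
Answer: 9216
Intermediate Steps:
d(r) = -4 + r²
V(x) = -20 + x
(V(d(-4)) + 104)² = ((-20 + (-4 + (-4)²)) + 104)² = ((-20 + (-4 + 16)) + 104)² = ((-20 + 12) + 104)² = (-8 + 104)² = 96² = 9216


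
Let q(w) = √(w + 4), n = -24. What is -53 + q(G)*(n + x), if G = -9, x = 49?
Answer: -53 + 25*I*√5 ≈ -53.0 + 55.902*I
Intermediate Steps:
q(w) = √(4 + w)
-53 + q(G)*(n + x) = -53 + √(4 - 9)*(-24 + 49) = -53 + √(-5)*25 = -53 + (I*√5)*25 = -53 + 25*I*√5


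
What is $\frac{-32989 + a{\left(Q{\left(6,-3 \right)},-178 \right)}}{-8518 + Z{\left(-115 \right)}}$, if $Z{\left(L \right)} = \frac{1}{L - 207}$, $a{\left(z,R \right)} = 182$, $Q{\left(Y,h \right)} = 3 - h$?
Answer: $\frac{10563854}{2742797} \approx 3.8515$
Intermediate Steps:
$Z{\left(L \right)} = \frac{1}{-207 + L}$
$\frac{-32989 + a{\left(Q{\left(6,-3 \right)},-178 \right)}}{-8518 + Z{\left(-115 \right)}} = \frac{-32989 + 182}{-8518 + \frac{1}{-207 - 115}} = - \frac{32807}{-8518 + \frac{1}{-322}} = - \frac{32807}{-8518 - \frac{1}{322}} = - \frac{32807}{- \frac{2742797}{322}} = \left(-32807\right) \left(- \frac{322}{2742797}\right) = \frac{10563854}{2742797}$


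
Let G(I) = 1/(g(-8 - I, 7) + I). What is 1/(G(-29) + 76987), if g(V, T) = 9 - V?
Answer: 41/3156466 ≈ 1.2989e-5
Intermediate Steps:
G(I) = 1/(17 + 2*I) (G(I) = 1/((9 - (-8 - I)) + I) = 1/((9 + (8 + I)) + I) = 1/((17 + I) + I) = 1/(17 + 2*I))
1/(G(-29) + 76987) = 1/(1/(17 + 2*(-29)) + 76987) = 1/(1/(17 - 58) + 76987) = 1/(1/(-41) + 76987) = 1/(-1/41 + 76987) = 1/(3156466/41) = 41/3156466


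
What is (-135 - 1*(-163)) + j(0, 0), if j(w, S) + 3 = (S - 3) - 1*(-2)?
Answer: 24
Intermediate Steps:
j(w, S) = -4 + S (j(w, S) = -3 + ((S - 3) - 1*(-2)) = -3 + ((-3 + S) + 2) = -3 + (-1 + S) = -4 + S)
(-135 - 1*(-163)) + j(0, 0) = (-135 - 1*(-163)) + (-4 + 0) = (-135 + 163) - 4 = 28 - 4 = 24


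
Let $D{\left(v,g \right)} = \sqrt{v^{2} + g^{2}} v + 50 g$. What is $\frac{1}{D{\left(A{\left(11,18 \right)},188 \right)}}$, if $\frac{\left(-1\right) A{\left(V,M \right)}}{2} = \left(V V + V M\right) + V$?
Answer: $- \frac{47}{1025274232} - \frac{33 \sqrt{29434}}{2563185580} \approx -2.2547 \cdot 10^{-6}$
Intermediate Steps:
$A{\left(V,M \right)} = - 2 V - 2 V^{2} - 2 M V$ ($A{\left(V,M \right)} = - 2 \left(\left(V V + V M\right) + V\right) = - 2 \left(\left(V^{2} + M V\right) + V\right) = - 2 \left(V + V^{2} + M V\right) = - 2 V - 2 V^{2} - 2 M V$)
$D{\left(v,g \right)} = 50 g + v \sqrt{g^{2} + v^{2}}$ ($D{\left(v,g \right)} = \sqrt{g^{2} + v^{2}} v + 50 g = v \sqrt{g^{2} + v^{2}} + 50 g = 50 g + v \sqrt{g^{2} + v^{2}}$)
$\frac{1}{D{\left(A{\left(11,18 \right)},188 \right)}} = \frac{1}{50 \cdot 188 + \left(-2\right) 11 \left(1 + 18 + 11\right) \sqrt{188^{2} + \left(\left(-2\right) 11 \left(1 + 18 + 11\right)\right)^{2}}} = \frac{1}{9400 + \left(-2\right) 11 \cdot 30 \sqrt{35344 + \left(\left(-2\right) 11 \cdot 30\right)^{2}}} = \frac{1}{9400 - 660 \sqrt{35344 + \left(-660\right)^{2}}} = \frac{1}{9400 - 660 \sqrt{35344 + 435600}} = \frac{1}{9400 - 660 \sqrt{470944}} = \frac{1}{9400 - 660 \cdot 4 \sqrt{29434}} = \frac{1}{9400 - 2640 \sqrt{29434}}$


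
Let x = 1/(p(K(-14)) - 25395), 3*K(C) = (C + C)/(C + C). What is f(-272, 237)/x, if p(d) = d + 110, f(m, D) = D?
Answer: -5992466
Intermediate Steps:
K(C) = ⅓ (K(C) = ((C + C)/(C + C))/3 = ((2*C)/((2*C)))/3 = ((2*C)*(1/(2*C)))/3 = (⅓)*1 = ⅓)
p(d) = 110 + d
x = -3/75854 (x = 1/((110 + ⅓) - 25395) = 1/(331/3 - 25395) = 1/(-75854/3) = -3/75854 ≈ -3.9550e-5)
f(-272, 237)/x = 237/(-3/75854) = 237*(-75854/3) = -5992466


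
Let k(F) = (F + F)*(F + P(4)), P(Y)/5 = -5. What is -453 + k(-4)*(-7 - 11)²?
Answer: 74715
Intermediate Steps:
P(Y) = -25 (P(Y) = 5*(-5) = -25)
k(F) = 2*F*(-25 + F) (k(F) = (F + F)*(F - 25) = (2*F)*(-25 + F) = 2*F*(-25 + F))
-453 + k(-4)*(-7 - 11)² = -453 + (2*(-4)*(-25 - 4))*(-7 - 11)² = -453 + (2*(-4)*(-29))*(-18)² = -453 + 232*324 = -453 + 75168 = 74715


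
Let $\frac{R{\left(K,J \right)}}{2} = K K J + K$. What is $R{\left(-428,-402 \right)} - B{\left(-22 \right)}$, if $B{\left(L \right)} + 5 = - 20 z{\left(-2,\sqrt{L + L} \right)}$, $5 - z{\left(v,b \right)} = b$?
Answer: $-147280687 - 40 i \sqrt{11} \approx -1.4728 \cdot 10^{8} - 132.67 i$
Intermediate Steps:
$z{\left(v,b \right)} = 5 - b$
$B{\left(L \right)} = -105 + 20 \sqrt{2} \sqrt{L}$ ($B{\left(L \right)} = -5 - 20 \left(5 - \sqrt{L + L}\right) = -5 - 20 \left(5 - \sqrt{2 L}\right) = -5 - 20 \left(5 - \sqrt{2} \sqrt{L}\right) = -5 + \left(-100 + 20 \sqrt{2} \sqrt{L}\right) = -105 + 20 \sqrt{2} \sqrt{L}$)
$R{\left(K,J \right)} = 2 K + 2 J K^{2}$ ($R{\left(K,J \right)} = 2 \left(K K J + K\right) = 2 \left(K^{2} J + K\right) = 2 \left(J K^{2} + K\right) = 2 \left(K + J K^{2}\right) = 2 K + 2 J K^{2}$)
$R{\left(-428,-402 \right)} - B{\left(-22 \right)} = 2 \left(-428\right) \left(1 - -172056\right) - \left(-105 + 20 \sqrt{2} \sqrt{-22}\right) = 2 \left(-428\right) \left(1 + 172056\right) - \left(-105 + 20 \sqrt{2} i \sqrt{22}\right) = 2 \left(-428\right) 172057 - \left(-105 + 40 i \sqrt{11}\right) = -147280792 + \left(105 - 40 i \sqrt{11}\right) = -147280687 - 40 i \sqrt{11}$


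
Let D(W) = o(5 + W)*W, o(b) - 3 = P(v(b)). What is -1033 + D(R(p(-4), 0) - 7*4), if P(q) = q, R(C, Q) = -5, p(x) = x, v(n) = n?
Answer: -208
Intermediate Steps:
o(b) = 3 + b
D(W) = W*(8 + W) (D(W) = (3 + (5 + W))*W = (8 + W)*W = W*(8 + W))
-1033 + D(R(p(-4), 0) - 7*4) = -1033 + (-5 - 7*4)*(8 + (-5 - 7*4)) = -1033 + (-5 - 28)*(8 + (-5 - 28)) = -1033 - 33*(8 - 33) = -1033 - 33*(-25) = -1033 + 825 = -208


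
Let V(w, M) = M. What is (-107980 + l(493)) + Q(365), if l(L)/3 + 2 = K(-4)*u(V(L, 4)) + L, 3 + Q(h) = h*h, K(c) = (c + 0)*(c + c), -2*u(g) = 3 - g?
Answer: 26763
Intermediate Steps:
u(g) = -3/2 + g/2 (u(g) = -(3 - g)/2 = -3/2 + g/2)
K(c) = 2*c² (K(c) = c*(2*c) = 2*c²)
Q(h) = -3 + h² (Q(h) = -3 + h*h = -3 + h²)
l(L) = 42 + 3*L (l(L) = -6 + 3*((2*(-4)²)*(-3/2 + (½)*4) + L) = -6 + 3*((2*16)*(-3/2 + 2) + L) = -6 + 3*(32*(½) + L) = -6 + 3*(16 + L) = -6 + (48 + 3*L) = 42 + 3*L)
(-107980 + l(493)) + Q(365) = (-107980 + (42 + 3*493)) + (-3 + 365²) = (-107980 + (42 + 1479)) + (-3 + 133225) = (-107980 + 1521) + 133222 = -106459 + 133222 = 26763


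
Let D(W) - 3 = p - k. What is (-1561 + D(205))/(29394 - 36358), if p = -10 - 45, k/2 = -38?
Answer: 1537/6964 ≈ 0.22071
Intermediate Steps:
k = -76 (k = 2*(-38) = -76)
p = -55
D(W) = 24 (D(W) = 3 + (-55 - 1*(-76)) = 3 + (-55 + 76) = 3 + 21 = 24)
(-1561 + D(205))/(29394 - 36358) = (-1561 + 24)/(29394 - 36358) = -1537/(-6964) = -1537*(-1/6964) = 1537/6964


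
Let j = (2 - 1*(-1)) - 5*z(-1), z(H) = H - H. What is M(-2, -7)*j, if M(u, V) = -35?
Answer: -105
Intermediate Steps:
z(H) = 0
j = 3 (j = (2 - 1*(-1)) - 5*0 = (2 + 1) + 0 = 3 + 0 = 3)
M(-2, -7)*j = -35*3 = -105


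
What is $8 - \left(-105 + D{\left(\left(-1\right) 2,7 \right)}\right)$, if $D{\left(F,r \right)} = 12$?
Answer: $101$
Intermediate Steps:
$8 - \left(-105 + D{\left(\left(-1\right) 2,7 \right)}\right) = 8 + \left(105 - 12\right) = 8 + 93 = 101$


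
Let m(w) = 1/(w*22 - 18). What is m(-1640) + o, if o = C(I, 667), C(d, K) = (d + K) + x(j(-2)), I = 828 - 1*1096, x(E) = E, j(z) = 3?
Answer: 14511395/36098 ≈ 402.00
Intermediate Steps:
I = -268 (I = 828 - 1096 = -268)
m(w) = 1/(-18 + 22*w) (m(w) = 1/(22*w - 18) = 1/(-18 + 22*w))
C(d, K) = 3 + K + d (C(d, K) = (d + K) + 3 = (K + d) + 3 = 3 + K + d)
o = 402 (o = 3 + 667 - 268 = 402)
m(-1640) + o = 1/(2*(-9 + 11*(-1640))) + 402 = 1/(2*(-9 - 18040)) + 402 = (½)/(-18049) + 402 = (½)*(-1/18049) + 402 = -1/36098 + 402 = 14511395/36098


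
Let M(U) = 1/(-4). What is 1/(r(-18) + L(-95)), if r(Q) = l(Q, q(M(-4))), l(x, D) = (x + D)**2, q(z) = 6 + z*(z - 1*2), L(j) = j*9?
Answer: -256/185391 ≈ -0.0013809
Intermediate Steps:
M(U) = -1/4
L(j) = 9*j
q(z) = 6 + z*(-2 + z) (q(z) = 6 + z*(z - 2) = 6 + z*(-2 + z))
l(x, D) = (D + x)**2
r(Q) = (105/16 + Q)**2 (r(Q) = ((6 + (-1/4)**2 - 2*(-1/4)) + Q)**2 = ((6 + 1/16 + 1/2) + Q)**2 = (105/16 + Q)**2)
1/(r(-18) + L(-95)) = 1/((105 + 16*(-18))**2/256 + 9*(-95)) = 1/((105 - 288)**2/256 - 855) = 1/((1/256)*(-183)**2 - 855) = 1/((1/256)*33489 - 855) = 1/(33489/256 - 855) = 1/(-185391/256) = -256/185391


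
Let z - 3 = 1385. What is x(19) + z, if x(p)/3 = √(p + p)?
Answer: 1388 + 3*√38 ≈ 1406.5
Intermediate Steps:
z = 1388 (z = 3 + 1385 = 1388)
x(p) = 3*√2*√p (x(p) = 3*√(p + p) = 3*√(2*p) = 3*(√2*√p) = 3*√2*√p)
x(19) + z = 3*√2*√19 + 1388 = 3*√38 + 1388 = 1388 + 3*√38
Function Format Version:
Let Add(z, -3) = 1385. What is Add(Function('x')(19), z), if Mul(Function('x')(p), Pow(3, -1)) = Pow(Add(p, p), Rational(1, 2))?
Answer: Add(1388, Mul(3, Pow(38, Rational(1, 2)))) ≈ 1406.5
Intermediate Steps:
z = 1388 (z = Add(3, 1385) = 1388)
Function('x')(p) = Mul(3, Pow(2, Rational(1, 2)), Pow(p, Rational(1, 2))) (Function('x')(p) = Mul(3, Pow(Add(p, p), Rational(1, 2))) = Mul(3, Pow(Mul(2, p), Rational(1, 2))) = Mul(3, Mul(Pow(2, Rational(1, 2)), Pow(p, Rational(1, 2)))) = Mul(3, Pow(2, Rational(1, 2)), Pow(p, Rational(1, 2))))
Add(Function('x')(19), z) = Add(Mul(3, Pow(2, Rational(1, 2)), Pow(19, Rational(1, 2))), 1388) = Add(Mul(3, Pow(38, Rational(1, 2))), 1388) = Add(1388, Mul(3, Pow(38, Rational(1, 2))))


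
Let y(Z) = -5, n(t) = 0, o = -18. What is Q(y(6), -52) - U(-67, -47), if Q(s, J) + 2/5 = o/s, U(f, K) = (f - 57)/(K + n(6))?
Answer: 132/235 ≈ 0.56170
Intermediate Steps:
U(f, K) = (-57 + f)/K (U(f, K) = (f - 57)/(K + 0) = (-57 + f)/K)
Q(s, J) = -2/5 - 18/s
Q(y(6), -52) - U(-67, -47) = (-2/5 - 18/(-5)) - (-57 - 67)/(-47) = (-2/5 - 18*(-1/5)) - (-1)*(-124)/47 = (-2/5 + 18/5) - 1*124/47 = 16/5 - 124/47 = 132/235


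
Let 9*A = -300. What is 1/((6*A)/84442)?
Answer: -42221/100 ≈ -422.21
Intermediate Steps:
A = -100/3 (A = (⅑)*(-300) = -100/3 ≈ -33.333)
1/((6*A)/84442) = 1/((6*(-100/3))/84442) = 1/(-200*1/84442) = 1/(-100/42221) = -42221/100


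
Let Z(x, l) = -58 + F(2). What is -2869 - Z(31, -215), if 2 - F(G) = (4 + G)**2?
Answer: -2777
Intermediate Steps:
F(G) = 2 - (4 + G)**2
Z(x, l) = -92 (Z(x, l) = -58 + (2 - (4 + 2)**2) = -58 + (2 - 1*6**2) = -58 + (2 - 1*36) = -58 + (2 - 36) = -58 - 34 = -92)
-2869 - Z(31, -215) = -2869 - 1*(-92) = -2869 + 92 = -2777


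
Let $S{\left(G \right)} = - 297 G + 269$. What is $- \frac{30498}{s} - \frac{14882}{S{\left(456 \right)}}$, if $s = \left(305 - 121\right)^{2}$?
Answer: $- \frac{11237131}{14211424} \approx -0.79071$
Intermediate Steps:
$s = 33856$ ($s = 184^{2} = 33856$)
$S{\left(G \right)} = 269 - 297 G$
$- \frac{30498}{s} - \frac{14882}{S{\left(456 \right)}} = - \frac{30498}{33856} - \frac{14882}{269 - 135432} = \left(-30498\right) \frac{1}{33856} - \frac{14882}{269 - 135432} = - \frac{663}{736} - \frac{14882}{-135163} = - \frac{663}{736} - - \frac{2126}{19309} = - \frac{663}{736} + \frac{2126}{19309} = - \frac{11237131}{14211424}$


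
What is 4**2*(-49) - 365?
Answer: -1149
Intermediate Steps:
4**2*(-49) - 365 = 16*(-49) - 365 = -784 - 365 = -1149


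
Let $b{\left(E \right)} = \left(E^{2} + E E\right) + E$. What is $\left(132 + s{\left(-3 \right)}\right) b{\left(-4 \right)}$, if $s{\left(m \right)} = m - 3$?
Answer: $3528$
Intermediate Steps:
$b{\left(E \right)} = E + 2 E^{2}$ ($b{\left(E \right)} = \left(E^{2} + E^{2}\right) + E = 2 E^{2} + E = E + 2 E^{2}$)
$s{\left(m \right)} = -3 + m$
$\left(132 + s{\left(-3 \right)}\right) b{\left(-4 \right)} = \left(132 - 6\right) \left(- 4 \left(1 + 2 \left(-4\right)\right)\right) = \left(132 - 6\right) \left(- 4 \left(1 - 8\right)\right) = 126 \left(\left(-4\right) \left(-7\right)\right) = 126 \cdot 28 = 3528$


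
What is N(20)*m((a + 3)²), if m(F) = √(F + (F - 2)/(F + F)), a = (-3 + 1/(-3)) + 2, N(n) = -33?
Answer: -11*√2626/10 ≈ -56.369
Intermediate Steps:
a = -4/3 (a = (-3 - ⅓) + 2 = -10/3 + 2 = -4/3 ≈ -1.3333)
m(F) = √(F + (-2 + F)/(2*F)) (m(F) = √(F + (-2 + F)/((2*F))) = √(F + (-2 + F)*(1/(2*F))) = √(F + (-2 + F)/(2*F)))
N(20)*m((a + 3)²) = -33*√(2 - 4/(-4/3 + 3)² + 4*(-4/3 + 3)²)/2 = -33*√(2 - 4/((5/3)²) + 4*(5/3)²)/2 = -33*√(2 - 4/25/9 + 4*(25/9))/2 = -33*√(2 - 4*9/25 + 100/9)/2 = -33*√(2 - 36/25 + 100/9)/2 = -33*√(2626/225)/2 = -33*√2626/15/2 = -11*√2626/10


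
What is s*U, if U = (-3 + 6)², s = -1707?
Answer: -15363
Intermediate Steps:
U = 9 (U = 3² = 9)
s*U = -1707*9 = -15363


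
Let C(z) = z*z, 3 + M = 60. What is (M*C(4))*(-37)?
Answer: -33744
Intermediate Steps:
M = 57 (M = -3 + 60 = 57)
C(z) = z²
(M*C(4))*(-37) = (57*4²)*(-37) = (57*16)*(-37) = 912*(-37) = -33744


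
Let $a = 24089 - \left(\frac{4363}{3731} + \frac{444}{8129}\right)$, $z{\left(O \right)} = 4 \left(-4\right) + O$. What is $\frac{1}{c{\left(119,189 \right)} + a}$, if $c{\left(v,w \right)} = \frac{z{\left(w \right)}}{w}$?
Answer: $\frac{116984439}{2818002041843} \approx 4.1513 \cdot 10^{-5}$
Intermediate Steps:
$z{\left(O \right)} = -16 + O$
$c{\left(v,w \right)} = \frac{-16 + w}{w}$
$a = \frac{730565360220}{30329299}$ ($a = 24089 - \left(4363 \cdot \frac{1}{3731} + 444 \cdot \frac{1}{8129}\right) = 24089 - \left(\frac{4363}{3731} + \frac{444}{8129}\right) = 24089 - \frac{37123391}{30329299} = \frac{730565360220}{30329299} \approx 24088.0$)
$\frac{1}{c{\left(119,189 \right)} + a} = \frac{1}{\frac{-16 + 189}{189} + \frac{730565360220}{30329299}} = \frac{1}{\frac{1}{189} \cdot 173 + \frac{730565360220}{30329299}} = \frac{1}{\frac{173}{189} + \frac{730565360220}{30329299}} = \frac{1}{\frac{2818002041843}{116984439}} = \frac{116984439}{2818002041843}$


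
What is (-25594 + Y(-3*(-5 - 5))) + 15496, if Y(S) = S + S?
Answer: -10038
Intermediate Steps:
Y(S) = 2*S
(-25594 + Y(-3*(-5 - 5))) + 15496 = (-25594 + 2*(-3*(-5 - 5))) + 15496 = (-25594 + 2*(-3*(-10))) + 15496 = (-25594 + 2*30) + 15496 = (-25594 + 60) + 15496 = -25534 + 15496 = -10038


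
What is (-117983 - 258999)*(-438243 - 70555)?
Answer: 191807687636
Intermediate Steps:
(-117983 - 258999)*(-438243 - 70555) = -376982*(-508798) = 191807687636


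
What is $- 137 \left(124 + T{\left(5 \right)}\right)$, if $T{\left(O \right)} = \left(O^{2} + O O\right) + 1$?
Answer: $-23975$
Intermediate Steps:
$T{\left(O \right)} = 1 + 2 O^{2}$ ($T{\left(O \right)} = \left(O^{2} + O^{2}\right) + 1 = 2 O^{2} + 1 = 1 + 2 O^{2}$)
$- 137 \left(124 + T{\left(5 \right)}\right) = - 137 \left(124 + \left(1 + 2 \cdot 5^{2}\right)\right) = - 137 \left(124 + \left(1 + 2 \cdot 25\right)\right) = - 137 \left(124 + \left(1 + 50\right)\right) = - 137 \left(124 + 51\right) = \left(-137\right) 175 = -23975$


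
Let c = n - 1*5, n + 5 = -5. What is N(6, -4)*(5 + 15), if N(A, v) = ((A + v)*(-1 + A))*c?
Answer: -3000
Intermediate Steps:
n = -10 (n = -5 - 5 = -10)
c = -15 (c = -10 - 1*5 = -10 - 5 = -15)
N(A, v) = -15*(-1 + A)*(A + v) (N(A, v) = ((A + v)*(-1 + A))*(-15) = ((-1 + A)*(A + v))*(-15) = -15*(-1 + A)*(A + v))
N(6, -4)*(5 + 15) = (-15*6**2 + 15*6 + 15*(-4) - 15*6*(-4))*(5 + 15) = (-15*36 + 90 - 60 + 360)*20 = (-540 + 90 - 60 + 360)*20 = -150*20 = -3000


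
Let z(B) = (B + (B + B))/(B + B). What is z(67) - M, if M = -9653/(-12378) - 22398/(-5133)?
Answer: -38581147/10589379 ≈ -3.6434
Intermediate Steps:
z(B) = 3/2 (z(B) = (B + 2*B)/((2*B)) = (3*B)*(1/(2*B)) = 3/2)
M = 108930431/21178758 (M = -9653*(-1/12378) - 22398*(-1/5133) = 9653/12378 + 7466/1711 = 108930431/21178758 ≈ 5.1434)
z(67) - M = 3/2 - 1*108930431/21178758 = 3/2 - 108930431/21178758 = -38581147/10589379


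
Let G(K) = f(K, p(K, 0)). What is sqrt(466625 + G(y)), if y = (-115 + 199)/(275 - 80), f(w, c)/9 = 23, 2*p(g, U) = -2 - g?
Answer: 4*sqrt(29177) ≈ 683.25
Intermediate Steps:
p(g, U) = -1 - g/2 (p(g, U) = (-2 - g)/2 = -1 - g/2)
f(w, c) = 207 (f(w, c) = 9*23 = 207)
y = 28/65 (y = 84/195 = 84*(1/195) = 28/65 ≈ 0.43077)
G(K) = 207
sqrt(466625 + G(y)) = sqrt(466625 + 207) = sqrt(466832) = 4*sqrt(29177)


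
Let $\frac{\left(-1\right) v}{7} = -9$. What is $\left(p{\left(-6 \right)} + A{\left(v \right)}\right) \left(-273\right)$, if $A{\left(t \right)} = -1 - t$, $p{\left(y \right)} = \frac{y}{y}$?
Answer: $17199$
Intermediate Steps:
$v = 63$ ($v = \left(-7\right) \left(-9\right) = 63$)
$p{\left(y \right)} = 1$
$\left(p{\left(-6 \right)} + A{\left(v \right)}\right) \left(-273\right) = \left(1 - 64\right) \left(-273\right) = \left(-63\right) \left(-273\right) = 17199$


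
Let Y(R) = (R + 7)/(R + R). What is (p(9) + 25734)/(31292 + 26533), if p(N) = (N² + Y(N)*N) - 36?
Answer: 25787/57825 ≈ 0.44595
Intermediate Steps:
Y(R) = (7 + R)/(2*R) (Y(R) = (7 + R)/((2*R)) = (7 + R)*(1/(2*R)) = (7 + R)/(2*R))
p(N) = -65/2 + N² + N/2 (p(N) = (N² + ((7 + N)/(2*N))*N) - 36 = (N² + (7/2 + N/2)) - 36 = (7/2 + N² + N/2) - 36 = -65/2 + N² + N/2)
(p(9) + 25734)/(31292 + 26533) = ((-65/2 + 9² + (½)*9) + 25734)/(31292 + 26533) = ((-65/2 + 81 + 9/2) + 25734)/57825 = (53 + 25734)*(1/57825) = 25787*(1/57825) = 25787/57825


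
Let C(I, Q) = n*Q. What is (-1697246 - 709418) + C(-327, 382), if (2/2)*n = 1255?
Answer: -1927254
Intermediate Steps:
n = 1255
C(I, Q) = 1255*Q
(-1697246 - 709418) + C(-327, 382) = (-1697246 - 709418) + 1255*382 = -2406664 + 479410 = -1927254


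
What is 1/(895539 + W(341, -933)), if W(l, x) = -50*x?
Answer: 1/942189 ≈ 1.0614e-6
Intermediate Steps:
1/(895539 + W(341, -933)) = 1/(895539 - 50*(-933)) = 1/(895539 + 46650) = 1/942189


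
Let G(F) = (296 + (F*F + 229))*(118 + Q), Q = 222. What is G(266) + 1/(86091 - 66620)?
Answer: 471890199341/19471 ≈ 2.4236e+7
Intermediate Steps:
G(F) = 178500 + 340*F**2 (G(F) = (296 + (F*F + 229))*(118 + 222) = (296 + (F**2 + 229))*340 = (296 + (229 + F**2))*340 = (525 + F**2)*340 = 178500 + 340*F**2)
G(266) + 1/(86091 - 66620) = (178500 + 340*266**2) + 1/(86091 - 66620) = (178500 + 340*70756) + 1/19471 = (178500 + 24057040) + 1/19471 = 24235540 + 1/19471 = 471890199341/19471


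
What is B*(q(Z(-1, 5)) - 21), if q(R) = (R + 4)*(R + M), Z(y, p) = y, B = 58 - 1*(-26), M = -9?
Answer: -4284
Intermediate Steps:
B = 84 (B = 58 + 26 = 84)
q(R) = (-9 + R)*(4 + R) (q(R) = (R + 4)*(R - 9) = (4 + R)*(-9 + R) = (-9 + R)*(4 + R))
B*(q(Z(-1, 5)) - 21) = 84*((-36 + (-1)**2 - 5*(-1)) - 21) = 84*((-36 + 1 + 5) - 21) = 84*(-30 - 21) = 84*(-51) = -4284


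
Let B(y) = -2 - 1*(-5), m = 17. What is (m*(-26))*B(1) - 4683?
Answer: -6009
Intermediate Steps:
B(y) = 3 (B(y) = -2 + 5 = 3)
(m*(-26))*B(1) - 4683 = (17*(-26))*3 - 4683 = -442*3 - 4683 = -1326 - 4683 = -6009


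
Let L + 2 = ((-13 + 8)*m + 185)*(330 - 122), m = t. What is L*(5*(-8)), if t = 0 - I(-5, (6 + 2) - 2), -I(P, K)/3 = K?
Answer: -790320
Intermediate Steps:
I(P, K) = -3*K
t = 18 (t = 0 - (-3)*((6 + 2) - 2) = 0 - (-3)*(8 - 2) = 0 - (-3)*6 = 0 - 1*(-18) = 0 + 18 = 18)
m = 18
L = 19758 (L = -2 + ((-13 + 8)*18 + 185)*(330 - 122) = -2 + (-5*18 + 185)*208 = -2 + (-90 + 185)*208 = -2 + 95*208 = -2 + 19760 = 19758)
L*(5*(-8)) = 19758*(5*(-8)) = 19758*(-40) = -790320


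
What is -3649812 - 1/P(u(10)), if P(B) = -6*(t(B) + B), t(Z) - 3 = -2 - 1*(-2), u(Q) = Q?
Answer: -284685335/78 ≈ -3.6498e+6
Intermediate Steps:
t(Z) = 3 (t(Z) = 3 + (-2 - 1*(-2)) = 3 + (-2 + 2) = 3 + 0 = 3)
P(B) = -18 - 6*B (P(B) = -6*(3 + B) = -18 - 6*B)
-3649812 - 1/P(u(10)) = -3649812 - 1/(-18 - 6*10) = -3649812 - 1/(-18 - 60) = -3649812 - 1/(-78) = -3649812 - 1*(-1/78) = -3649812 + 1/78 = -284685335/78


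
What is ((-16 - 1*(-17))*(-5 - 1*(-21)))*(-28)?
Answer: -448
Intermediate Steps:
((-16 - 1*(-17))*(-5 - 1*(-21)))*(-28) = ((-16 + 17)*(-5 + 21))*(-28) = (1*16)*(-28) = 16*(-28) = -448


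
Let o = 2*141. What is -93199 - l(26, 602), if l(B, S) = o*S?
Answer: -262963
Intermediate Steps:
o = 282
l(B, S) = 282*S
-93199 - l(26, 602) = -93199 - 282*602 = -93199 - 1*169764 = -93199 - 169764 = -262963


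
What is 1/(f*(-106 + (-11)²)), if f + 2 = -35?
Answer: -1/555 ≈ -0.0018018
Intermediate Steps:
f = -37 (f = -2 - 35 = -37)
1/(f*(-106 + (-11)²)) = 1/(-37*(-106 + (-11)²)) = 1/(-37*(-106 + 121)) = 1/(-37*15) = 1/(-555) = -1/555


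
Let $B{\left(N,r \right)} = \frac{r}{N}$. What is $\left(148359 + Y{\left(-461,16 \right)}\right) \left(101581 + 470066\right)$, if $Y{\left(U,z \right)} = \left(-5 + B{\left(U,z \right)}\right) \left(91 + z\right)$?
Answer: $\frac{38954971705344}{461} \approx 8.4501 \cdot 10^{10}$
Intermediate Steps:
$Y{\left(U,z \right)} = \left(-5 + \frac{z}{U}\right) \left(91 + z\right)$
$\left(148359 + Y{\left(-461,16 \right)}\right) \left(101581 + 470066\right) = \left(148359 + \frac{16^{2} + 91 \cdot 16 - - 2305 \left(91 + 16\right)}{-461}\right) \left(101581 + 470066\right) = \left(148359 - \frac{256 + 1456 - \left(-2305\right) 107}{461}\right) 571647 = \left(148359 - \frac{256 + 1456 + 246635}{461}\right) 571647 = \left(148359 - \frac{248347}{461}\right) 571647 = \frac{68145152}{461} \cdot 571647 = \frac{38954971705344}{461}$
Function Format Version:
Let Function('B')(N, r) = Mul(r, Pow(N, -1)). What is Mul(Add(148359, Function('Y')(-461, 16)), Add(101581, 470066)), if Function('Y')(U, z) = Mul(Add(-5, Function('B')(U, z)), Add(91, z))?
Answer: Rational(38954971705344, 461) ≈ 8.4501e+10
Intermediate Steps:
Function('Y')(U, z) = Mul(Add(-5, Mul(z, Pow(U, -1))), Add(91, z))
Mul(Add(148359, Function('Y')(-461, 16)), Add(101581, 470066)) = Mul(Add(148359, Mul(Pow(-461, -1), Add(Pow(16, 2), Mul(91, 16), Mul(-5, -461, Add(91, 16))))), Add(101581, 470066)) = Mul(Add(148359, Mul(Rational(-1, 461), Add(256, 1456, Mul(-5, -461, 107)))), 571647) = Mul(Add(148359, Mul(Rational(-1, 461), Add(256, 1456, 246635))), 571647) = Mul(Add(148359, Mul(Rational(-1, 461), 248347)), 571647) = Mul(Add(148359, Rational(-248347, 461)), 571647) = Mul(Rational(68145152, 461), 571647) = Rational(38954971705344, 461)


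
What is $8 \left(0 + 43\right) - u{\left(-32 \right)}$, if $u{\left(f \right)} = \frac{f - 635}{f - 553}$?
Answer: $\frac{200573}{585} \approx 342.86$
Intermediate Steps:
$u{\left(f \right)} = \frac{-635 + f}{-553 + f}$
$8 \left(0 + 43\right) - u{\left(-32 \right)} = 8 \left(0 + 43\right) - \frac{-635 - 32}{-553 - 32} = 8 \cdot 43 - \frac{1}{-585} \left(-667\right) = 344 - \left(- \frac{1}{585}\right) \left(-667\right) = 344 - \frac{667}{585} = \frac{200573}{585}$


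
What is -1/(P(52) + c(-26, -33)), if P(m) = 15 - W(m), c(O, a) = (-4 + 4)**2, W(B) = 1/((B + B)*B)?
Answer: -5408/81119 ≈ -0.066667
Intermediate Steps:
W(B) = 1/(2*B**2) (W(B) = 1/(((2*B))*B) = (1/(2*B))/B = 1/(2*B**2))
c(O, a) = 0 (c(O, a) = 0**2 = 0)
P(m) = 15 - 1/(2*m**2)
-1/(P(52) + c(-26, -33)) = -1/((15 - 1/2/52**2) + 0) = -1/((15 - 1/2*1/2704) + 0) = -1/((15 - 1/5408) + 0) = -1/(81119/5408 + 0) = -1/81119/5408 = -1*5408/81119 = -5408/81119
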